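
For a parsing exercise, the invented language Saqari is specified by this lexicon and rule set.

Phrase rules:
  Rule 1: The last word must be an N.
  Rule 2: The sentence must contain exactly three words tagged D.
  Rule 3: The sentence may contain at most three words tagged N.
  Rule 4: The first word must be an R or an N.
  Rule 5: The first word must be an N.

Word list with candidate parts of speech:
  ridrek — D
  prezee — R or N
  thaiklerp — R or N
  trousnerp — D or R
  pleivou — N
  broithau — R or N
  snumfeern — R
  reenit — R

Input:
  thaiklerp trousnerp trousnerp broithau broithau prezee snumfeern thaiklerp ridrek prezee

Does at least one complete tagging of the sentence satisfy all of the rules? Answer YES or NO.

Candidates per position — 1:thaiklerp {R,N}; 2:trousnerp {D,R}; 3:trousnerp {D,R}; 4:broithau {R,N}; 5:broithau {R,N}; 6:prezee {R,N}; 7:snumfeern {R}; 8:thaiklerp {R,N}; 9:ridrek {D}; 10:prezee {R,N}.
One satisfying assignment: N D D N R R R R D N.
Check: rule 1 satisfied; rule 2 satisfied; rule 3 satisfied; rule 4 satisfied; rule 5 satisfied.

YES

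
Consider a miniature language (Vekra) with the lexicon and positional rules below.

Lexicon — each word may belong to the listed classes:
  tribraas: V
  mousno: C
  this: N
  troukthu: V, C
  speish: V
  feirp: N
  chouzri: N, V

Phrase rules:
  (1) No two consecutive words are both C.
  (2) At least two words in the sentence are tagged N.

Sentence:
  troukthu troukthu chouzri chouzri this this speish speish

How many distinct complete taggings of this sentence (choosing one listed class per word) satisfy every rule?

12

Candidates per position — 1:troukthu {V,C}; 2:troukthu {V,C}; 3:chouzri {N,V}; 4:chouzri {N,V}; 5:this {N}; 6:this {N}; 7:speish {V}; 8:speish {V}.
There are 16 candidate sequences in total.
Checking each against the rules leaves 12 sequences.
Count = 12.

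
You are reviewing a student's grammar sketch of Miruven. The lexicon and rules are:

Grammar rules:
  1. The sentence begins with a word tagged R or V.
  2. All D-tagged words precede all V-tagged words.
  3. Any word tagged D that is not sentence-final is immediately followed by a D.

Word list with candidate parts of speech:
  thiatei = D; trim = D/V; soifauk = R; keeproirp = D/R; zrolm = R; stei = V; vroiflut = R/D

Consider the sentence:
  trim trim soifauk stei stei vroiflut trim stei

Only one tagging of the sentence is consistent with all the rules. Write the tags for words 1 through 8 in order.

Candidates per position — 1:trim {D,V}; 2:trim {D,V}; 3:soifauk {R}; 4:stei {V}; 5:stei {V}; 6:vroiflut {R,D}; 7:trim {D,V}; 8:stei {V}.
Position 1: tagging it D would leave rule 1 unsatisfiable, so it must be V.
Position 2: tagging it D would leave rule 2 unsatisfiable, so it must be V.
Position 6: tagging it D would leave rule 2 unsatisfiable, so it must be R.
Position 7: tagging it D would leave rule 2 unsatisfiable, so it must be V.
The unique satisfying tagging is: V V R V V R V V.
Verifying each rule — rule 1 holds; rule 2 holds; rule 3 holds.

V V R V V R V V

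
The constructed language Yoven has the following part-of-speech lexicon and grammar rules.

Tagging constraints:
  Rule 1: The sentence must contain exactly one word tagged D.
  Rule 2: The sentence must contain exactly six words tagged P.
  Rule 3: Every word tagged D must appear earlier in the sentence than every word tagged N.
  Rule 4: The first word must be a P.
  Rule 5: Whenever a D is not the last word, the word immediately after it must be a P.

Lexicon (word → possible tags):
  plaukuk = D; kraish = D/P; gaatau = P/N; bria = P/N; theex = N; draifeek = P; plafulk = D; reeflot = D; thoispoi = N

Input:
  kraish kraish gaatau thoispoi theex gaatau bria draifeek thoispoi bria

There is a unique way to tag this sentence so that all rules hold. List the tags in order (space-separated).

Candidates per position — 1:kraish {D,P}; 2:kraish {D,P}; 3:gaatau {P,N}; 4:thoispoi {N}; 5:theex {N}; 6:gaatau {P,N}; 7:bria {P,N}; 8:draifeek {P}; 9:thoispoi {N}; 10:bria {P,N}.
Position 1: tagging it D would leave rule 4 unsatisfiable, so it must be P.
Position 2: tagging it P would leave rule 1 unsatisfiable, so it must be D.
Position 3: tagging it N would leave rule 2 unsatisfiable, so it must be P.
Position 6: tagging it N would leave rule 2 unsatisfiable, so it must be P.
Position 7: tagging it N would leave rule 2 unsatisfiable, so it must be P.
Position 10: tagging it N would leave rule 2 unsatisfiable, so it must be P.
The only consistent sequence is: P D P N N P P P N P.
Rule-by-rule: rule 1 satisfied; rule 2 satisfied; rule 3 satisfied; rule 4 satisfied; rule 5 satisfied.

P D P N N P P P N P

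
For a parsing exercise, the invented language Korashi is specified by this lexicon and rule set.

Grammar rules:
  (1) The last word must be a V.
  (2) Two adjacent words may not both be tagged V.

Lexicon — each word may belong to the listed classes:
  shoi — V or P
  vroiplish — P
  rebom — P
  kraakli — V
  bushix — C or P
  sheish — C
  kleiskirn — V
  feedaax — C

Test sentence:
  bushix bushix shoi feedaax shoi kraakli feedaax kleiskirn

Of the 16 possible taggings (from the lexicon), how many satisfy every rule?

Candidates per position — 1:bushix {C,P}; 2:bushix {C,P}; 3:shoi {V,P}; 4:feedaax {C}; 5:shoi {V,P}; 6:kraakli {V}; 7:feedaax {C}; 8:kleiskirn {V}.
There are 16 candidate sequences in total.
Checking each against the rules leaves 8 sequences.
Count = 8.

8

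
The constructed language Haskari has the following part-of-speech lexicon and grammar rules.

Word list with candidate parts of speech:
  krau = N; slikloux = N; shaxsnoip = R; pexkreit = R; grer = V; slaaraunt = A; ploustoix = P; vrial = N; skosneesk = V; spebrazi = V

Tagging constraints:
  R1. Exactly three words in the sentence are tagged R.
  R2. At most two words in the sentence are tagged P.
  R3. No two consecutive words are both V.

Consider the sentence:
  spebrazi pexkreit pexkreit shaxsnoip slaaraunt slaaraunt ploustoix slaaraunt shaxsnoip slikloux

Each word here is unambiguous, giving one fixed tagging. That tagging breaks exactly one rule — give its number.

1

Fixed tagging: V R R R A A P A R N.
Checking each rule: R1 fail, R2 pass, R3 pass.
Only rule 1 fails.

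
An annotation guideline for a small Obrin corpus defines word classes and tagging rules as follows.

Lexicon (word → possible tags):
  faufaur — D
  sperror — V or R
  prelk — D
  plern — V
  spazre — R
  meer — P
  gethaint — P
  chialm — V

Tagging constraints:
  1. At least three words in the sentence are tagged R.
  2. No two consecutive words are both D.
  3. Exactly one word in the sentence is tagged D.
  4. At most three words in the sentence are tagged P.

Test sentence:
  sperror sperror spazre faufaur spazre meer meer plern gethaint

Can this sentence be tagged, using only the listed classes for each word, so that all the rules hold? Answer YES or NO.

YES

Candidates per position — 1:sperror {V,R}; 2:sperror {V,R}; 3:spazre {R}; 4:faufaur {D}; 5:spazre {R}; 6:meer {P}; 7:meer {P}; 8:plern {V}; 9:gethaint {P}.
One satisfying assignment: R R R D R P P V P.
Rule-by-rule: rule 1 ok; rule 2 ok; rule 3 ok; rule 4 ok.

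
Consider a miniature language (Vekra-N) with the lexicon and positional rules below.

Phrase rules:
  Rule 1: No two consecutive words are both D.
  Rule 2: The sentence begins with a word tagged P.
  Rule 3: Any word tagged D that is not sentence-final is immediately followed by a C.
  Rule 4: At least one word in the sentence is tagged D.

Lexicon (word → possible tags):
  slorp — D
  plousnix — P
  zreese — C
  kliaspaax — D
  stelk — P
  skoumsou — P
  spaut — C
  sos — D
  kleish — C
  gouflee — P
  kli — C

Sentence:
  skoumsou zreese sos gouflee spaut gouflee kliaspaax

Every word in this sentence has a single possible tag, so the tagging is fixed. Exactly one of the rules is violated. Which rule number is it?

Fixed tagging: P C D P C P D.
Applying the rules: R1 pass, R2 pass, R3 fail, R4 pass.
Only rule 3 fails.

3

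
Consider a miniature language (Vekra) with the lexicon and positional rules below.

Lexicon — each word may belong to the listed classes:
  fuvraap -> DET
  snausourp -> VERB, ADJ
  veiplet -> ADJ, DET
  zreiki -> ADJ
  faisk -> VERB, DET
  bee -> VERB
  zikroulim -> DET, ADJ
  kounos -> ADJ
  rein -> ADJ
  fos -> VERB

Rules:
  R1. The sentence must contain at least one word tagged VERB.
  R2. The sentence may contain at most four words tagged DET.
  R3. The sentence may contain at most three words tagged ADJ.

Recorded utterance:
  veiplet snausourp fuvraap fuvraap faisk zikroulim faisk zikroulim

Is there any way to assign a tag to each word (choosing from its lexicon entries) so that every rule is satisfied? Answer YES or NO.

Candidates per position — 1:veiplet {ADJ,DET}; 2:snausourp {VERB,ADJ}; 3:fuvraap {DET}; 4:fuvraap {DET}; 5:faisk {VERB,DET}; 6:zikroulim {DET,ADJ}; 7:faisk {VERB,DET}; 8:zikroulim {DET,ADJ}.
One satisfying assignment: ADJ VERB DET DET VERB DET VERB DET.
Verifying each rule — rule 1 ✓; rule 2 ✓; rule 3 ✓.

YES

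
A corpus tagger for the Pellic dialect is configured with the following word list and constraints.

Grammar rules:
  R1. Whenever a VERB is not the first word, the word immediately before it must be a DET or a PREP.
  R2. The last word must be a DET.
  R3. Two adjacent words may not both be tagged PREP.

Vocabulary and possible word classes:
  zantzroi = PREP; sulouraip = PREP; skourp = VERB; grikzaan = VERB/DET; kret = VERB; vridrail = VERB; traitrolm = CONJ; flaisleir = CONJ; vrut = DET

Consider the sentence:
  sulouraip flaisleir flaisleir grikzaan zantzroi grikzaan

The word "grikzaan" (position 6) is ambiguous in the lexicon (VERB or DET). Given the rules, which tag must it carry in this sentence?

Candidates per position — 1:sulouraip {PREP}; 2:flaisleir {CONJ}; 3:flaisleir {CONJ}; 4:grikzaan {VERB,DET}; 5:zantzroi {PREP}; 6:grikzaan {VERB,DET}.
Word 4 cannot be VERB — rule 1 would then fail for every completion. It is DET.
Word 6 cannot be VERB — rule 2 would then fail for every completion. It is DET.
The unique satisfying tagging is: PREP CONJ CONJ DET PREP DET.
Check: rule 1 ok; rule 2 ok; rule 3 ok.

DET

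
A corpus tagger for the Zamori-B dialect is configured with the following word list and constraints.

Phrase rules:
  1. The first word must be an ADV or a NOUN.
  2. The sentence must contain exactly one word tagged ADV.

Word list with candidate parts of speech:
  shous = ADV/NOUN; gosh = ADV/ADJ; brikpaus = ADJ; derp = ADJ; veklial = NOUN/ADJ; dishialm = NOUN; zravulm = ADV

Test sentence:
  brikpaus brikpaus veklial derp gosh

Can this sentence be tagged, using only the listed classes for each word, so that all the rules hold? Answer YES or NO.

NO

Candidates per position — 1:brikpaus {ADJ}; 2:brikpaus {ADJ}; 3:veklial {NOUN,ADJ}; 4:derp {ADJ}; 5:gosh {ADV,ADJ}.
Rule 1 cannot be satisfied by any choice of tags from the lexicon.
So there is no consistent tagging.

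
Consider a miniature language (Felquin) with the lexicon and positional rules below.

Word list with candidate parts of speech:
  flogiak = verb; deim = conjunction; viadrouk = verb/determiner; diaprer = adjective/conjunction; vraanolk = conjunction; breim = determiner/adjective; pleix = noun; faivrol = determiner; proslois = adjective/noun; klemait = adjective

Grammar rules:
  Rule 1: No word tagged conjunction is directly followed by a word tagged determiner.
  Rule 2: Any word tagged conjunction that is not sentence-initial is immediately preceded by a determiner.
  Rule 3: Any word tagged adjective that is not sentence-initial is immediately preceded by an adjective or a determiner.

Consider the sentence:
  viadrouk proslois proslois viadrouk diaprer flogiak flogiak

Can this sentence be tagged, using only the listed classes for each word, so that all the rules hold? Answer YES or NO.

YES

Candidates per position — 1:viadrouk {verb,determiner}; 2:proslois {adjective,noun}; 3:proslois {adjective,noun}; 4:viadrouk {verb,determiner}; 5:diaprer {adjective,conjunction}; 6:flogiak {verb}; 7:flogiak {verb}.
One satisfying assignment: determiner adjective adjective determiner conjunction verb verb.
Check: rule 1 ✓; rule 2 ✓; rule 3 ✓.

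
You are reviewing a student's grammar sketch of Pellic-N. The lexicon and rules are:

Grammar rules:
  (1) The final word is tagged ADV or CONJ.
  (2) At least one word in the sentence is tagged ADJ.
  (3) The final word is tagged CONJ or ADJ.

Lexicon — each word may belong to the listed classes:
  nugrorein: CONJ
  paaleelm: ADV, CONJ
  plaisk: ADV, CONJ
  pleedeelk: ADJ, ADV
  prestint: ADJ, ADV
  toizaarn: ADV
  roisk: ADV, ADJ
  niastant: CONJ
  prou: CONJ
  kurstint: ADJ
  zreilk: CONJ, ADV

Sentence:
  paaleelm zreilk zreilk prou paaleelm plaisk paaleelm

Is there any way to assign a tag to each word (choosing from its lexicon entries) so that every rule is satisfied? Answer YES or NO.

Candidates per position — 1:paaleelm {ADV,CONJ}; 2:zreilk {CONJ,ADV}; 3:zreilk {CONJ,ADV}; 4:prou {CONJ}; 5:paaleelm {ADV,CONJ}; 6:plaisk {ADV,CONJ}; 7:paaleelm {ADV,CONJ}.
Rule 2 cannot be satisfied by any choice of tags from the lexicon.
So there is no consistent tagging.

NO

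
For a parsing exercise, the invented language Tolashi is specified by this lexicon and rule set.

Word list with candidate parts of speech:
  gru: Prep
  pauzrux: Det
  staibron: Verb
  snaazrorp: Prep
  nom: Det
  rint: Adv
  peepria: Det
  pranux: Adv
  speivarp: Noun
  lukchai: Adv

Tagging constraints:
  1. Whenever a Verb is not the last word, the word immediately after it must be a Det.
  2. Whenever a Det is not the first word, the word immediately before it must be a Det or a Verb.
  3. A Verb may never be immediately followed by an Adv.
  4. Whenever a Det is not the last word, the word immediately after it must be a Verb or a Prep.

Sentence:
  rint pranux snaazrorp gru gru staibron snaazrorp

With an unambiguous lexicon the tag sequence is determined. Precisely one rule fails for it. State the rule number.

1

Fixed tagging: Adv Adv Prep Prep Prep Verb Prep.
Applying the rules: R1 violated, R2 holds, R3 holds, R4 holds.
Only rule 1 fails.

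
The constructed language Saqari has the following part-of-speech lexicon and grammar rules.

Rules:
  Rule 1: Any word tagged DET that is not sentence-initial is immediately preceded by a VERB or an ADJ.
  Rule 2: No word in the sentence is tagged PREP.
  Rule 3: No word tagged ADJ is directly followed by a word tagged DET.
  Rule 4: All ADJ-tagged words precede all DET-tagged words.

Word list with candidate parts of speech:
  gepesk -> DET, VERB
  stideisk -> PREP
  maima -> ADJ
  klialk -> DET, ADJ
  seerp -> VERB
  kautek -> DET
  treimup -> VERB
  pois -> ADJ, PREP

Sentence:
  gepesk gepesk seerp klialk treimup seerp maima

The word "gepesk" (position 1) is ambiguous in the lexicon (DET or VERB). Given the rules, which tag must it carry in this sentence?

Candidates per position — 1:gepesk {DET,VERB}; 2:gepesk {DET,VERB}; 3:seerp {VERB}; 4:klialk {DET,ADJ}; 5:treimup {VERB}; 6:seerp {VERB}; 7:maima {ADJ}.
If word 1 were DET, no tagging could satisfy rule 4; so word 1 is VERB.
If word 2 were DET, no tagging could satisfy rule 4; so word 2 is VERB.
If word 4 were DET, no tagging could satisfy rule 4; so word 4 is ADJ.
That leaves exactly one tagging: VERB VERB VERB ADJ VERB VERB ADJ.
Check: rule 1 satisfied; rule 2 satisfied; rule 3 satisfied; rule 4 satisfied.

VERB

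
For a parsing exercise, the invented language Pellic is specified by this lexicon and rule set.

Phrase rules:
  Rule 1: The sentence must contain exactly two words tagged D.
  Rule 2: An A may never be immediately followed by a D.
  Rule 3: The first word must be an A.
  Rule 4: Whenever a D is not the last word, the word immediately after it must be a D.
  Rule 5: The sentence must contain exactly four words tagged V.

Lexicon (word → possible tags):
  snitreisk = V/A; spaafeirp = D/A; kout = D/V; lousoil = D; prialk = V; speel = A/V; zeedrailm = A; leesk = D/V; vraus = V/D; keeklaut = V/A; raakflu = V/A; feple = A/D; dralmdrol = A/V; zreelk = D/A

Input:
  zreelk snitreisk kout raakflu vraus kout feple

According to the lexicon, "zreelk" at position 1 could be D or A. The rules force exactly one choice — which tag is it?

Candidates per position — 1:zreelk {D,A}; 2:snitreisk {V,A}; 3:kout {D,V}; 4:raakflu {V,A}; 5:vraus {V,D}; 6:kout {D,V}; 7:feple {A,D}.
Word 1 cannot be D — rule 3 would then fail for every completion. It is A.
Word 3 cannot be D — rule 4 would then fail for every completion. It is V.
The remaining ambiguous positions (2, 4, 5, 6, 7) are resolved jointly — only one combination satisfies every rule.
That leaves exactly one tagging: A V V V V D D.
Verifying each rule — rule 1 satisfied; rule 2 satisfied; rule 3 satisfied; rule 4 satisfied; rule 5 satisfied.

A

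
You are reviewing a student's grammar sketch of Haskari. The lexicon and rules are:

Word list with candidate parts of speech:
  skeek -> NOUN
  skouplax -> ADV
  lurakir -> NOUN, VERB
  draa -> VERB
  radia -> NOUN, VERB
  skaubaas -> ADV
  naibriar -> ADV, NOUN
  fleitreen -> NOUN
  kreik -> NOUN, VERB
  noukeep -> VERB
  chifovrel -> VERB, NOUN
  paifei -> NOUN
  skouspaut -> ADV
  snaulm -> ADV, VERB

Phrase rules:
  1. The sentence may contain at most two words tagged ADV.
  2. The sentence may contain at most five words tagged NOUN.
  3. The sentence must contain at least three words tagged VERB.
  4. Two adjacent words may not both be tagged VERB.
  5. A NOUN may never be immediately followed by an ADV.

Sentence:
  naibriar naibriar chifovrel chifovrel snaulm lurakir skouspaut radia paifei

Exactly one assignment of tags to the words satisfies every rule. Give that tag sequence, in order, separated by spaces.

Candidates per position — 1:naibriar {ADV,NOUN}; 2:naibriar {ADV,NOUN}; 3:chifovrel {VERB,NOUN}; 4:chifovrel {VERB,NOUN}; 5:snaulm {ADV,VERB}; 6:lurakir {NOUN,VERB}; 7:skouspaut {ADV}; 8:radia {NOUN,VERB}; 9:paifei {NOUN}.
Word 6 cannot be NOUN — rule 5 would then fail for every completion. It is VERB.
Word 5 cannot be VERB — rule 4 would then fail for every completion. It is ADV.
Word 1 cannot be ADV — rule 1 would then fail for every completion. It is NOUN.
Word 2 cannot be ADV — rule 1 would then fail for every completion. It is NOUN.
Word 4 cannot be NOUN — rule 5 would then fail for every completion. It is VERB.
Word 3 cannot be VERB — rule 4 would then fail for every completion. It is NOUN.
Word 8 cannot be NOUN — rule 3 would then fail for every completion. It is VERB.
So the tagging must be: NOUN NOUN NOUN VERB ADV VERB ADV VERB NOUN.
Rule-by-rule: rule 1 holds; rule 2 holds; rule 3 holds; rule 4 holds; rule 5 holds.

NOUN NOUN NOUN VERB ADV VERB ADV VERB NOUN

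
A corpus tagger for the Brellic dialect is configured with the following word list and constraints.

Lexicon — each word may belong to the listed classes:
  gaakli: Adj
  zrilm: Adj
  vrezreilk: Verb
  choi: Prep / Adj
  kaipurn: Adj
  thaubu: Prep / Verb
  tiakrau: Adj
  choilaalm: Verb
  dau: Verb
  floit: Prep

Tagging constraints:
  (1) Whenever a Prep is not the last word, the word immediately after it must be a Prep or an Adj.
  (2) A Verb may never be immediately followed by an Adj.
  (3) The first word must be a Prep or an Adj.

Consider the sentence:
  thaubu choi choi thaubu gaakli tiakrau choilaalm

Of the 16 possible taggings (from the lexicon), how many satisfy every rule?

4

Candidates per position — 1:thaubu {Prep,Verb}; 2:choi {Prep,Adj}; 3:choi {Prep,Adj}; 4:thaubu {Prep,Verb}; 5:gaakli {Adj}; 6:tiakrau {Adj}; 7:choilaalm {Verb}.
There are 16 candidate sequences in total.
The sequences that satisfy every rule: Prep Prep Prep Prep Adj Adj Verb; Prep Prep Adj Prep Adj Adj Verb; Prep Adj Prep Prep Adj Adj Verb; Prep Adj Adj Prep Adj Adj Verb.
Count = 4.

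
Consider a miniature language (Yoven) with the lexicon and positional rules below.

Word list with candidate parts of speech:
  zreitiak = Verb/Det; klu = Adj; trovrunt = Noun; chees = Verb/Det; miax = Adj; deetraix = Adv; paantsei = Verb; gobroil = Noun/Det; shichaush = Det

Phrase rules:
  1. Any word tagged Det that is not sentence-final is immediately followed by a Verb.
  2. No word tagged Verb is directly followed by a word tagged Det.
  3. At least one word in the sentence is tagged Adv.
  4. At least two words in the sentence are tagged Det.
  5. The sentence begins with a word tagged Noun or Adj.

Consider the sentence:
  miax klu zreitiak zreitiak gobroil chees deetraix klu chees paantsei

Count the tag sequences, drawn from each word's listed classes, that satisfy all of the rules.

Candidates per position — 1:miax {Adj}; 2:klu {Adj}; 3:zreitiak {Verb,Det}; 4:zreitiak {Verb,Det}; 5:gobroil {Noun,Det}; 6:chees {Verb,Det}; 7:deetraix {Adv}; 8:klu {Adj}; 9:chees {Verb,Det}; 10:paantsei {Verb}.
There are 32 candidate sequences in total.
The sequences that satisfy every rule: Adj Adj Det Verb Noun Verb Adv Adj Det Verb.
Count = 1.

1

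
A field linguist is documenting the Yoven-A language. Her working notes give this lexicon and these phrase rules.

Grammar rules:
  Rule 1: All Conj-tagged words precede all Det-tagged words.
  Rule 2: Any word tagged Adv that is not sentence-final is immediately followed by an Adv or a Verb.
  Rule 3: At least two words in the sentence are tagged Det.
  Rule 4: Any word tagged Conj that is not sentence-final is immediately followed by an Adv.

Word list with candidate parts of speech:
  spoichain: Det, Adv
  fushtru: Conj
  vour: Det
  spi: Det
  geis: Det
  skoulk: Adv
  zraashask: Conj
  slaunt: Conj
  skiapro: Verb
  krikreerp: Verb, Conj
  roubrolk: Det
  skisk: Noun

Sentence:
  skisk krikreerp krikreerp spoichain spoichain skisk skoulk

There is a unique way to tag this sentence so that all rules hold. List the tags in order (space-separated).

Noun Verb Verb Det Det Noun Adv

Candidates per position — 1:skisk {Noun}; 2:krikreerp {Verb,Conj}; 3:krikreerp {Verb,Conj}; 4:spoichain {Det,Adv}; 5:spoichain {Det,Adv}; 6:skisk {Noun}; 7:skoulk {Adv}.
Word 2 cannot be Conj — rule 4 would then fail for every completion. It is Verb.
Word 4 cannot be Adv — rule 2 would then fail for every completion. It is Det.
Word 5 cannot be Adv — rule 2 would then fail for every completion. It is Det.
Word 3 cannot be Conj — rule 4 would then fail for every completion. It is Verb.
That leaves exactly one tagging: Noun Verb Verb Det Det Noun Adv.
Rule-by-rule: rule 1 ✓; rule 2 ✓; rule 3 ✓; rule 4 ✓.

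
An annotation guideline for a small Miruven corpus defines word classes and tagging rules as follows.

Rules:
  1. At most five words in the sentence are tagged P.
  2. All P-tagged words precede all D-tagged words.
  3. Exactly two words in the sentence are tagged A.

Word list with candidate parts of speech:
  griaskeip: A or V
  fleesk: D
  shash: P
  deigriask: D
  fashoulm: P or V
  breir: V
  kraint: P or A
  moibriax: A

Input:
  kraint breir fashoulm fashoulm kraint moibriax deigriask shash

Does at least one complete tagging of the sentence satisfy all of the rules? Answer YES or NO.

NO

Candidates per position — 1:kraint {P,A}; 2:breir {V}; 3:fashoulm {P,V}; 4:fashoulm {P,V}; 5:kraint {P,A}; 6:moibriax {A}; 7:deigriask {D}; 8:shash {P}.
Rule 2 cannot be satisfied by any choice of tags from the lexicon.
So there is no consistent tagging.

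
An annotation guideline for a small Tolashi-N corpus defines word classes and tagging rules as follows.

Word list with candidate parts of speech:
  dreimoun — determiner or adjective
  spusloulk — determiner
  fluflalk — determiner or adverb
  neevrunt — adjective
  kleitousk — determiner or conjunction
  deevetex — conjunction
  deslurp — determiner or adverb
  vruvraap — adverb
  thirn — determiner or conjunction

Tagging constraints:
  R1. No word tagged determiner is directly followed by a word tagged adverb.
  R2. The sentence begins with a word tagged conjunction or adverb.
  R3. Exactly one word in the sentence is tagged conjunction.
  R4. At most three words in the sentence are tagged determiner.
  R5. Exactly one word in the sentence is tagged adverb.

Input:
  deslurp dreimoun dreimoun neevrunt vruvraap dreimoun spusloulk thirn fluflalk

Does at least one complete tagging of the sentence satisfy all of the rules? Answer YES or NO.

Candidates per position — 1:deslurp {determiner,adverb}; 2:dreimoun {determiner,adjective}; 3:dreimoun {determiner,adjective}; 4:neevrunt {adjective}; 5:vruvraap {adverb}; 6:dreimoun {determiner,adjective}; 7:spusloulk {determiner}; 8:thirn {determiner,conjunction}; 9:fluflalk {determiner,adverb}.
Every candidate sequence violates at least one rule; no consistent tagging exists.

NO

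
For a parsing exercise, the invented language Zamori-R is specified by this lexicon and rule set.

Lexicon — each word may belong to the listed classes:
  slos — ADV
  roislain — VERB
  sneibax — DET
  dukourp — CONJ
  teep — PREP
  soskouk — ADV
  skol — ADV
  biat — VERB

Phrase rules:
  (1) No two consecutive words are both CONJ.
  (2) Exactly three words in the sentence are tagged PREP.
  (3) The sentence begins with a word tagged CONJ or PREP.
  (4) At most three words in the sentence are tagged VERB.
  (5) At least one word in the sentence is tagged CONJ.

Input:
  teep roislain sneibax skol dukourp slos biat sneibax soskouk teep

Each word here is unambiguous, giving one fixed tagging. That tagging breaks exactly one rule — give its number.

Fixed tagging: PREP VERB DET ADV CONJ ADV VERB DET ADV PREP.
Rule check: R1 pass, R2 fail, R3 pass, R4 pass, R5 pass.
Only rule 2 fails.

2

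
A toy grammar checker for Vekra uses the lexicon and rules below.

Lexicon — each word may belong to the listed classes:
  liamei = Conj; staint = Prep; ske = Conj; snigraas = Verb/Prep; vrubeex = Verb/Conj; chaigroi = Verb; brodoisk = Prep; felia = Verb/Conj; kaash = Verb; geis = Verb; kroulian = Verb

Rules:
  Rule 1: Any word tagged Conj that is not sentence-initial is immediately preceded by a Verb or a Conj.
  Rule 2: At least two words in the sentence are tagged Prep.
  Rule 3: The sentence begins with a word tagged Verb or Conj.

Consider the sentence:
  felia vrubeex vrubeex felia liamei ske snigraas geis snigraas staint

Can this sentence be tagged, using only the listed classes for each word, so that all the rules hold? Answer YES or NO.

YES

Candidates per position — 1:felia {Verb,Conj}; 2:vrubeex {Verb,Conj}; 3:vrubeex {Verb,Conj}; 4:felia {Verb,Conj}; 5:liamei {Conj}; 6:ske {Conj}; 7:snigraas {Verb,Prep}; 8:geis {Verb}; 9:snigraas {Verb,Prep}; 10:staint {Prep}.
One satisfying assignment: Verb Verb Conj Verb Conj Conj Prep Verb Prep Prep.
Verifying each rule — rule 1 holds; rule 2 holds; rule 3 holds.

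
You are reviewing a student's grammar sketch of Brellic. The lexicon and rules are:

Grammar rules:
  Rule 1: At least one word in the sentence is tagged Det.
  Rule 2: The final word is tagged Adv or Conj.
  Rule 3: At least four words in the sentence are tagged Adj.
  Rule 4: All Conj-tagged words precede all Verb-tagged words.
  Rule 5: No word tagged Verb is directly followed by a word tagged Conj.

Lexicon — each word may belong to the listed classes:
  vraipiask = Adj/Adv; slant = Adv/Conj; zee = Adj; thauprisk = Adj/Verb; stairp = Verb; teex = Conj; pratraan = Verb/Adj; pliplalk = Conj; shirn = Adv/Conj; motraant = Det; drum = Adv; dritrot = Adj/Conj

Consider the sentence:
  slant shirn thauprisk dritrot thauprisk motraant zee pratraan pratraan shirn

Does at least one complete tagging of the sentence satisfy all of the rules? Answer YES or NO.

Candidates per position — 1:slant {Adv,Conj}; 2:shirn {Adv,Conj}; 3:thauprisk {Adj,Verb}; 4:dritrot {Adj,Conj}; 5:thauprisk {Adj,Verb}; 6:motraant {Det}; 7:zee {Adj}; 8:pratraan {Verb,Adj}; 9:pratraan {Verb,Adj}; 10:shirn {Adv,Conj}.
One satisfying assignment: Adv Conj Adj Adj Adj Det Adj Verb Verb Adv.
Rule-by-rule: rule 1 holds; rule 2 holds; rule 3 holds; rule 4 holds; rule 5 holds.

YES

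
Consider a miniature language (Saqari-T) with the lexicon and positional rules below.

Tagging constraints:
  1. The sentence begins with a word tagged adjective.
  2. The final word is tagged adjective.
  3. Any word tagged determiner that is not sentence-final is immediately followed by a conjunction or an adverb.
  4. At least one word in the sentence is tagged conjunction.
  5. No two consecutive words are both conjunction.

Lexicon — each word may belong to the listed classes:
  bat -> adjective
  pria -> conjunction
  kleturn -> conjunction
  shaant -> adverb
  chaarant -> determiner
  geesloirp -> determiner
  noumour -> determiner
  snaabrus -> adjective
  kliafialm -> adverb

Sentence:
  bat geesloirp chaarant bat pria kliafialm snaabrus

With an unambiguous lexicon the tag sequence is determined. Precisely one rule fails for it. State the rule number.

Fixed tagging: adjective determiner determiner adjective conjunction adverb adjective.
Rule check: R1 pass, R2 pass, R3 fail, R4 pass, R5 pass.
Only rule 3 fails.

3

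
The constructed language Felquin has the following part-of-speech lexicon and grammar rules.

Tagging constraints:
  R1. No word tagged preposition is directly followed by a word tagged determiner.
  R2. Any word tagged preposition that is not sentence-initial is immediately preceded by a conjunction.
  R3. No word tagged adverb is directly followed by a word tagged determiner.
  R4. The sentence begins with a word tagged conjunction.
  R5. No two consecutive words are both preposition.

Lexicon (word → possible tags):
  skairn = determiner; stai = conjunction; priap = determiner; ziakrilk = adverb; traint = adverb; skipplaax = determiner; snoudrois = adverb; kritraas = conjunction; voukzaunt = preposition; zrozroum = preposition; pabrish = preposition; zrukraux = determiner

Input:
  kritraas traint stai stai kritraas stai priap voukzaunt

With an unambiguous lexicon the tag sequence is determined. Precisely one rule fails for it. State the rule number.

2

Fixed tagging: conjunction adverb conjunction conjunction conjunction conjunction determiner preposition.
Applying the rules: R1 ✓, R2 ✗, R3 ✓, R4 ✓, R5 ✓.
Only rule 2 fails.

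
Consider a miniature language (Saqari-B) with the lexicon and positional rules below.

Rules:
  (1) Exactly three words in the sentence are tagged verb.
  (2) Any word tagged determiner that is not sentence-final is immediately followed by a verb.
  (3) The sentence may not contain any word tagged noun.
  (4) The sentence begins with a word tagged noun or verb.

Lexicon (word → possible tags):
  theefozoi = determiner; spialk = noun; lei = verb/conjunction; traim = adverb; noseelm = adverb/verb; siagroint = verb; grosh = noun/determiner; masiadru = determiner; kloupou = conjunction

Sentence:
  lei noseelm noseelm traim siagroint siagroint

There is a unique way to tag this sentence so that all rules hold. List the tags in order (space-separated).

Candidates per position — 1:lei {verb,conjunction}; 2:noseelm {adverb,verb}; 3:noseelm {adverb,verb}; 4:traim {adverb}; 5:siagroint {verb}; 6:siagroint {verb}.
Word 1 cannot be conjunction — rule 4 would then fail for every completion. It is verb.
Word 2 cannot be verb — rule 1 would then fail for every completion. It is adverb.
Word 3 cannot be verb — rule 1 would then fail for every completion. It is adverb.
The unique satisfying tagging is: verb adverb adverb adverb verb verb.
Rule-by-rule: rule 1 holds; rule 2 holds; rule 3 holds; rule 4 holds.

verb adverb adverb adverb verb verb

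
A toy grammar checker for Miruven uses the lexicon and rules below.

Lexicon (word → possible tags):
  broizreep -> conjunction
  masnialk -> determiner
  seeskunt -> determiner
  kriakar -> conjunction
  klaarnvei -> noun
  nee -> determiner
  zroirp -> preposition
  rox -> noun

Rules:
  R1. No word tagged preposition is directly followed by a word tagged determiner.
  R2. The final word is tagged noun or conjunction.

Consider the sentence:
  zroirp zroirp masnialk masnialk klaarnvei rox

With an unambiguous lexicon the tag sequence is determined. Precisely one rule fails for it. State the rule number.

1

Fixed tagging: preposition preposition determiner determiner noun noun.
Applying the rules: R1 ✗, R2 ✓.
Only rule 1 fails.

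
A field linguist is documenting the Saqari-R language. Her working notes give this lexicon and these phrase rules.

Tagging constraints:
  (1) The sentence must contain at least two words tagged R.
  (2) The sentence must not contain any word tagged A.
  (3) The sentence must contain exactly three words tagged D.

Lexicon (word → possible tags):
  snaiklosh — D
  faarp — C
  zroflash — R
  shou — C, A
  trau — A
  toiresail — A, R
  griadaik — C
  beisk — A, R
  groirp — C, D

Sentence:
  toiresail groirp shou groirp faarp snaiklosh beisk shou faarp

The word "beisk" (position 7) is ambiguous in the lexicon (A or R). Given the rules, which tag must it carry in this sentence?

R

Candidates per position — 1:toiresail {A,R}; 2:groirp {C,D}; 3:shou {C,A}; 4:groirp {C,D}; 5:faarp {C}; 6:snaiklosh {D}; 7:beisk {A,R}; 8:shou {C,A}; 9:faarp {C}.
Position 1: tagging it A would leave rule 1 unsatisfiable, so it must be R.
Position 2: tagging it C would leave rule 3 unsatisfiable, so it must be D.
Position 3: tagging it A would leave rule 2 unsatisfiable, so it must be C.
Position 4: tagging it C would leave rule 3 unsatisfiable, so it must be D.
Position 7: tagging it A would leave rule 1 unsatisfiable, so it must be R.
Position 8: tagging it A would leave rule 2 unsatisfiable, so it must be C.
The only consistent sequence is: R D C D C D R C C.
Verifying each rule — rule 1 ok; rule 2 ok; rule 3 ok.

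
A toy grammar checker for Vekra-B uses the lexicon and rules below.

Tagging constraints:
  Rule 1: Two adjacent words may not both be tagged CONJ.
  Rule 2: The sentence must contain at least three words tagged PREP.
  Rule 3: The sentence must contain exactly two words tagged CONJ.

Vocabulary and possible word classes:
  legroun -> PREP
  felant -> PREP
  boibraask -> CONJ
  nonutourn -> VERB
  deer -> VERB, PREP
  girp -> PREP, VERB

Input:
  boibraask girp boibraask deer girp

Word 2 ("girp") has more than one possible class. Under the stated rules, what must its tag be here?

PREP

Candidates per position — 1:boibraask {CONJ}; 2:girp {PREP,VERB}; 3:boibraask {CONJ}; 4:deer {VERB,PREP}; 5:girp {PREP,VERB}.
Word 2 cannot be VERB — rule 2 would then fail for every completion. It is PREP.
Word 4 cannot be VERB — rule 2 would then fail for every completion. It is PREP.
Word 5 cannot be VERB — rule 2 would then fail for every completion. It is PREP.
The unique satisfying tagging is: CONJ PREP CONJ PREP PREP.
Rule-by-rule: rule 1 satisfied; rule 2 satisfied; rule 3 satisfied.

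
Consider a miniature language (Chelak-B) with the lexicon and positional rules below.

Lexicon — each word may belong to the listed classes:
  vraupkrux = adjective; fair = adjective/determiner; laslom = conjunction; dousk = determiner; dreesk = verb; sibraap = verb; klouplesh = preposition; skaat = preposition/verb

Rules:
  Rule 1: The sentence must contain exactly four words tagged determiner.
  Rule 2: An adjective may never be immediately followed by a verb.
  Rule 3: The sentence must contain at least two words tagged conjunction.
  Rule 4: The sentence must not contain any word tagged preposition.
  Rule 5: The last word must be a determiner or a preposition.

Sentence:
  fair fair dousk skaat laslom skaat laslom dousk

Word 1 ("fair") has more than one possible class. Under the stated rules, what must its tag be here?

determiner

Candidates per position — 1:fair {adjective,determiner}; 2:fair {adjective,determiner}; 3:dousk {determiner}; 4:skaat {preposition,verb}; 5:laslom {conjunction}; 6:skaat {preposition,verb}; 7:laslom {conjunction}; 8:dousk {determiner}.
Position 1: tagging it adjective would leave rule 1 unsatisfiable, so it must be determiner.
Position 2: tagging it adjective would leave rule 1 unsatisfiable, so it must be determiner.
Position 4: tagging it preposition would leave rule 4 unsatisfiable, so it must be verb.
Position 6: tagging it preposition would leave rule 4 unsatisfiable, so it must be verb.
The only consistent sequence is: determiner determiner determiner verb conjunction verb conjunction determiner.
Rule-by-rule: rule 1 ✓; rule 2 ✓; rule 3 ✓; rule 4 ✓; rule 5 ✓.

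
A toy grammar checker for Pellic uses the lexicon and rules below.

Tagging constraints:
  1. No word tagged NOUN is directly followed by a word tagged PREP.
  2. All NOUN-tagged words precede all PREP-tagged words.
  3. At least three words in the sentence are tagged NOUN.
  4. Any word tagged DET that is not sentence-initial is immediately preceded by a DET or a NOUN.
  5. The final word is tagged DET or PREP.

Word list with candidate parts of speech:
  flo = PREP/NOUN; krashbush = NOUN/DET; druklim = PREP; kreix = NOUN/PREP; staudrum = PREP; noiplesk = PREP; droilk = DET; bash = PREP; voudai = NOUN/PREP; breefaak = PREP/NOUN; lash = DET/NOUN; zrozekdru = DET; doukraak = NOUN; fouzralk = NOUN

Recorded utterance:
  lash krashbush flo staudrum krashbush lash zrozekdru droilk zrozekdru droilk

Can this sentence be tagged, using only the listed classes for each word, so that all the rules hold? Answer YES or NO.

Candidates per position — 1:lash {DET,NOUN}; 2:krashbush {NOUN,DET}; 3:flo {PREP,NOUN}; 4:staudrum {PREP}; 5:krashbush {NOUN,DET}; 6:lash {DET,NOUN}; 7:zrozekdru {DET}; 8:droilk {DET}; 9:zrozekdru {DET}; 10:droilk {DET}.
Every candidate sequence violates at least one rule; no consistent tagging exists.

NO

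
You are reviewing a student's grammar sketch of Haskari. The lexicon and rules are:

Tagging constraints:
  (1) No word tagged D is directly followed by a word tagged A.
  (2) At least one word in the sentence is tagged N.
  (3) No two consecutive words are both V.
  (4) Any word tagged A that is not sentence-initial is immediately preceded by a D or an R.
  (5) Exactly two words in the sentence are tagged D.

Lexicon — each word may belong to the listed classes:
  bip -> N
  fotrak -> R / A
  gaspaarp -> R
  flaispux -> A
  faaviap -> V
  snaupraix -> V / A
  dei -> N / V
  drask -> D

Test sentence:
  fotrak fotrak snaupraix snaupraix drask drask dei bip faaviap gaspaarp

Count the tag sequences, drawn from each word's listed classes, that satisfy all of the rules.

4

Candidates per position — 1:fotrak {R,A}; 2:fotrak {R,A}; 3:snaupraix {V,A}; 4:snaupraix {V,A}; 5:drask {D}; 6:drask {D}; 7:dei {N,V}; 8:bip {N}; 9:faaviap {V}; 10:gaspaarp {R}.
There are 32 candidate sequences in total.
The sequences that satisfy every rule: R R A V D D N N V R; R R A V D D V N V R; A R A V D D N N V R; A R A V D D V N V R.
Count = 4.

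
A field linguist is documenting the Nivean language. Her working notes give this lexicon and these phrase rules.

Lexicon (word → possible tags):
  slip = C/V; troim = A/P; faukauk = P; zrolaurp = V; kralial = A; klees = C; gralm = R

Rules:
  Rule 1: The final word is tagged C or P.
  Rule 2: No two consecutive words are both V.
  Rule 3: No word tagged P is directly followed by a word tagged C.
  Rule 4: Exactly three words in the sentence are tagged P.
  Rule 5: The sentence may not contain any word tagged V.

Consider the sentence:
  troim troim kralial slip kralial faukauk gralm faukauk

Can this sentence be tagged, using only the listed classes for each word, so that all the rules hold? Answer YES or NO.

YES

Candidates per position — 1:troim {A,P}; 2:troim {A,P}; 3:kralial {A}; 4:slip {C,V}; 5:kralial {A}; 6:faukauk {P}; 7:gralm {R}; 8:faukauk {P}.
One satisfying assignment: A P A C A P R P.
Verifying each rule — rule 1 satisfied; rule 2 satisfied; rule 3 satisfied; rule 4 satisfied; rule 5 satisfied.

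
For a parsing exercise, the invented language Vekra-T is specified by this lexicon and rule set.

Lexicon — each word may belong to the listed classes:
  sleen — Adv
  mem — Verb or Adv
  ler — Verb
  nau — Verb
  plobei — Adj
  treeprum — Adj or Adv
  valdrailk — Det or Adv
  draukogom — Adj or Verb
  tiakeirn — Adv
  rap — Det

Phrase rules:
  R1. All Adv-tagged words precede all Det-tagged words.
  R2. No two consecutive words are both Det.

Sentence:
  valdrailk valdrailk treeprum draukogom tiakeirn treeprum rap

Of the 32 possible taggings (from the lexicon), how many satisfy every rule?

8

Candidates per position — 1:valdrailk {Det,Adv}; 2:valdrailk {Det,Adv}; 3:treeprum {Adj,Adv}; 4:draukogom {Adj,Verb}; 5:tiakeirn {Adv}; 6:treeprum {Adj,Adv}; 7:rap {Det}.
There are 32 candidate sequences in total.
Checking each against the rules leaves 8 sequences.
Count = 8.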